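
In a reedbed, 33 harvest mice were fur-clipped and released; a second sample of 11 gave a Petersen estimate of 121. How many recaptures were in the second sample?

R = 3

From N = M·C/R: R = M·C / N = 33·11 / 121 = 363 / 121 = 3.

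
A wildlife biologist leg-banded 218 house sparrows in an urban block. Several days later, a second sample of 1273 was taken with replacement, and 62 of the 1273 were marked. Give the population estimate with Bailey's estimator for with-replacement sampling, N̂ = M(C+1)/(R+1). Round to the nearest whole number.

N ≈ 4408

N̂ = 218·(1273+1)/(62+1) = 218·1274/63 = 277732/63 ≈ 4408.4 → 4408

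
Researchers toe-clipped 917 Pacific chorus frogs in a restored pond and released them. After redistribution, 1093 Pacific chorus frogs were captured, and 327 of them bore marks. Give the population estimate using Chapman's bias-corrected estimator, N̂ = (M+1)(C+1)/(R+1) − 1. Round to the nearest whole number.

N ≈ 3061

N̂ = (917+1)(1093+1)/(327+1) − 1 = 918·1094/328 − 1
= 1004292/328 − 1 ≈ 3061.9 − 1 ≈ 3060.9 → 3061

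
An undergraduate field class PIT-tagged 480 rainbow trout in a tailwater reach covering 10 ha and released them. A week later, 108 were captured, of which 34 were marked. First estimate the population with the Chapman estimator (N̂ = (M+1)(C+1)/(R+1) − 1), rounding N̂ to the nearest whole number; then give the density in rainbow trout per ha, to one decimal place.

N̂ = 481·109/35 − 1 = 52429/35 − 1 ≈ 1497.0 → 1497
Density = N̂ / area = 1497 / 10 ≈ 149.70 → 149.7 per ha

density ≈ 149.7 rainbow trout per ha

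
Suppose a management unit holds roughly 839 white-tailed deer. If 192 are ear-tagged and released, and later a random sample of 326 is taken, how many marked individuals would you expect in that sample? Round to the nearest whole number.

Expected recaptures E[R] = M·C / N.
E[R] = 192 × 326 / 839 = 62592 / 839 ≈ 74.6 → 75

expected recaptures ≈ 75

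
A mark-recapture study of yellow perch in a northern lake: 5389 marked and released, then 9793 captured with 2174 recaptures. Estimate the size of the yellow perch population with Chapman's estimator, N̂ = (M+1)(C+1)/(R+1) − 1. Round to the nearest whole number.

N̂ = (5389+1)(9793+1)/(2174+1) − 1 = 5390·9794/2175 − 1
= 52789660/2175 − 1 ≈ 24271.1 − 1 ≈ 24270.1 → 24270

N ≈ 24,270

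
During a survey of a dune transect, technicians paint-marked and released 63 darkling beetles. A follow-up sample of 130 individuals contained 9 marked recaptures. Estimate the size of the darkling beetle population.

N = 910

If marked individuals mix randomly, R/C ≈ M/N, giving N ≈ M·C/R.
N = (63 × 130) / 9 = 8190 / 9 = 910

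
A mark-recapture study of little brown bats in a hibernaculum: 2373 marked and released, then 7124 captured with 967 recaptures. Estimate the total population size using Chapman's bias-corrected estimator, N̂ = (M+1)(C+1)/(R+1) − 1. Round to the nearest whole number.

N̂ = (2373+1)(7124+1)/(967+1) − 1 = 2374·7125/968 − 1
= 16914750/968 − 1 ≈ 17473.9 − 1 ≈ 17472.9 → 17473

N ≈ 17,473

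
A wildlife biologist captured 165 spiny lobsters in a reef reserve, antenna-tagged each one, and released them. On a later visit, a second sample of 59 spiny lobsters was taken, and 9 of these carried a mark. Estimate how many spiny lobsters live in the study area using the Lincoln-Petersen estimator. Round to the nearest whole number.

N ≈ 1082

Lincoln-Petersen assumes M/N = R/C, so N = M·C / R.
N = (165 × 59) / 9 = 9735 / 9 ≈ 1081.7 → 1082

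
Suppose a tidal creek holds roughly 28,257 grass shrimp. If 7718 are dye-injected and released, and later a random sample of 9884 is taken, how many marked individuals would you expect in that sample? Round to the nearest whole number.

expected recaptures ≈ 2700

The marked fraction of the population is 7718/28257, so in a sample of 9884 expect C·(M/N) marked.
E[R] = 7718 × 9884 / 28257 = 76284712 / 28257 ≈ 2699.7 → 2700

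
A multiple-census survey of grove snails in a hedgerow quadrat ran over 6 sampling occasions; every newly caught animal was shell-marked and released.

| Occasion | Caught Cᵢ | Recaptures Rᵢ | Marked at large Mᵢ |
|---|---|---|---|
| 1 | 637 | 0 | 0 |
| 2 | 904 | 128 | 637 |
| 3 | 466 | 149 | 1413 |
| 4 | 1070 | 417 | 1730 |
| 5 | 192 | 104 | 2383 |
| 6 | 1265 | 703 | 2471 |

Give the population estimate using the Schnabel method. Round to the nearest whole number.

Σ MᵢCᵢ = 0·637 + 637·904 + 1413·466 + 1730·1070 + 2383·192 + 2471·1265 = 0 + 575848 + 658458 + 1851100 + 457536 + 3125815 = 6668757
Σ Rᵢ = 0 + 128 + 149 + 417 + 104 + 703 = 1501
N̂ = 6668757 / 1501 ≈ 4442.9 → 4443

N ≈ 4443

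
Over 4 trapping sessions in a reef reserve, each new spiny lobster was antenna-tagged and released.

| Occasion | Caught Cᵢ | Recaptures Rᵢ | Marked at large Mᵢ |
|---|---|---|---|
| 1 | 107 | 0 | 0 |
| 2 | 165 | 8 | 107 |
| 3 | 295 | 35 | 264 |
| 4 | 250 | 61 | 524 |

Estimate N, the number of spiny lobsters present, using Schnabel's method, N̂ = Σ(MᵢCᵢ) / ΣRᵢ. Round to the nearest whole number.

N ≈ 2178

Σ MᵢCᵢ = 0·107 + 107·165 + 264·295 + 524·250 = 0 + 17655 + 77880 + 131000 = 226535
Σ Rᵢ = 0 + 8 + 35 + 61 = 104
N̂ = 226535 / 104 ≈ 2178.2 → 2178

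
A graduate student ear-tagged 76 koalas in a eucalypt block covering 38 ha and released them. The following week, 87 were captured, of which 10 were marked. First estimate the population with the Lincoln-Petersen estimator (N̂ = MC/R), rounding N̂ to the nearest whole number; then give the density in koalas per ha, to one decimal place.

N̂ = 76·87/10 = 6612/10 ≈ 661.2 → 661
Density = N̂ / area = 661 / 38 ≈ 17.39 → 17.4 per ha

density ≈ 17.4 koalas per ha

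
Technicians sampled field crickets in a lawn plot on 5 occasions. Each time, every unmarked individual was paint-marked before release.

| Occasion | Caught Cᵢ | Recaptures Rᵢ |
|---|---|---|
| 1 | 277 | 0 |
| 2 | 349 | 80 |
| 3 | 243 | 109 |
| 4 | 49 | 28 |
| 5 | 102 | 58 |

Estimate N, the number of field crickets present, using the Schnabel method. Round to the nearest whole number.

N ≈ 1215

Marked at large before each occasion: Mᵢ = Σⱼ<ᵢ (Cⱼ − Rⱼ) → M1=0, M2=277, M3=546, M4=680, M5=701
Σ MᵢCᵢ = 0·277 + 277·349 + 546·243 + 680·49 + 701·102 = 0 + 96673 + 132678 + 33320 + 71502 = 334173
Σ Rᵢ = 0 + 80 + 109 + 28 + 58 = 275
N̂ = 334173 / 275 ≈ 1215.2 → 1215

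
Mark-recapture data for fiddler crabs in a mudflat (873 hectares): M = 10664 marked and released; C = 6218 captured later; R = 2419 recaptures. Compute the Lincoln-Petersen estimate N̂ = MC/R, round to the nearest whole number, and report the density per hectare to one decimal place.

N̂ = 10664·6218/2419 = 66308752/2419 ≈ 27411.6 → 27412
Density = N̂ / area = 27412 / 873 ≈ 31.40 → 31.4 per hectare

density ≈ 31.4 fiddler crabs per hectare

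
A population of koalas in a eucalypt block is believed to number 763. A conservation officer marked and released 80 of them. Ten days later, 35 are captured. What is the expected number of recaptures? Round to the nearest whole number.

Expected recaptures E[R] = M·C / N.
E[R] = 80 × 35 / 763 = 2800 / 763 ≈ 3.7 → 4

expected recaptures ≈ 4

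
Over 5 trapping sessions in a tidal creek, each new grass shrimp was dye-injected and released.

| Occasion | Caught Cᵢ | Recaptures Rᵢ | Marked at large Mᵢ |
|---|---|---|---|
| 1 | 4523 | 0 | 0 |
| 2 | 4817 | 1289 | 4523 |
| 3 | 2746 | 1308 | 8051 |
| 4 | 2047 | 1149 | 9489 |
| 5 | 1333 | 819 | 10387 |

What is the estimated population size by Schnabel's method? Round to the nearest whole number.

Σ MᵢCᵢ = 0·4523 + 4523·4817 + 8051·2746 + 9489·2047 + 10387·1333 = 0 + 21787291 + 22108046 + 19423983 + 13845871 = 77165191
Σ Rᵢ = 0 + 1289 + 1308 + 1149 + 819 = 4565
N̂ = 77165191 / 4565 ≈ 16903.7 → 16904

N ≈ 16,904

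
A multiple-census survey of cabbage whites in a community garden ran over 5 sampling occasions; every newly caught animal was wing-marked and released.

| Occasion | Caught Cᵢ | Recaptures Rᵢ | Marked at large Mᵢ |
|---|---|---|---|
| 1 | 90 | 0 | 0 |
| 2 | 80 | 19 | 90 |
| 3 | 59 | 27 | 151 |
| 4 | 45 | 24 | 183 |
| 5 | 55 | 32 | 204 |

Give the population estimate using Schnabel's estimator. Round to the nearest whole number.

N ≈ 349

Σ MᵢCᵢ = 0·90 + 90·80 + 151·59 + 183·45 + 204·55 = 0 + 7200 + 8909 + 8235 + 11220 = 35564
Σ Rᵢ = 0 + 19 + 27 + 24 + 32 = 102
N̂ = 35564 / 102 ≈ 348.7 → 349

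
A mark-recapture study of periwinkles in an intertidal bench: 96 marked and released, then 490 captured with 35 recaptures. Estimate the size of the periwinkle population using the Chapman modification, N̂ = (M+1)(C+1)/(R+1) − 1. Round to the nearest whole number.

N̂ = (96+1)(490+1)/(35+1) − 1 = 97·491/36 − 1
= 47627/36 − 1 ≈ 1323.0 − 1 ≈ 1322.0 → 1322

N ≈ 1322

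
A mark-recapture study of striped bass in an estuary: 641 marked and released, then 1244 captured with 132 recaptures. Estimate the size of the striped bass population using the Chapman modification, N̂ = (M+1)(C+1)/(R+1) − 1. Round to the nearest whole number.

N̂ = (641+1)(1244+1)/(132+1) − 1 = 642·1245/133 − 1
= 799290/133 − 1 ≈ 6009.7 − 1 ≈ 6008.7 → 6009

N ≈ 6009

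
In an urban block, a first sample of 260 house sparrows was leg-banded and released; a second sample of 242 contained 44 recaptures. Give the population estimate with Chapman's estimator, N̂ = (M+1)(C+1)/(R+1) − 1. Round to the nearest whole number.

N ≈ 1408

N̂ = (260+1)(242+1)/(44+1) − 1 = 261·243/45 − 1
= 63423/45 − 1 ≈ 1409.4 − 1 ≈ 1408.4 → 1408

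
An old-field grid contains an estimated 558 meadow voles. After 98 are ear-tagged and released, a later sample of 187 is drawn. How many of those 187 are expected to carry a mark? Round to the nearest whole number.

expected recaptures ≈ 33

The marked fraction of the population is 98/558, so in a sample of 187 expect C·(M/N) marked.
E[R] = 98 × 187 / 558 = 18326 / 558 ≈ 32.8 → 33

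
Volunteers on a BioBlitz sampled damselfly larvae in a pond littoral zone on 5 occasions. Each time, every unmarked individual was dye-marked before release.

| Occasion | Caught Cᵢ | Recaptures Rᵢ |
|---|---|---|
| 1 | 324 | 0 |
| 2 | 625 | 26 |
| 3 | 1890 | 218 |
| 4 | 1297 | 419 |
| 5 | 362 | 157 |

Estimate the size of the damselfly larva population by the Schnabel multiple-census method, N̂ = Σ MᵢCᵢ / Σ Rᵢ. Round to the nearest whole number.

N ≈ 8012

Marked at large before each occasion: Mᵢ = Σⱼ<ᵢ (Cⱼ − Rⱼ) → M1=0, M2=324, M3=923, M4=2595, M5=3473
Σ MᵢCᵢ = 0·324 + 324·625 + 923·1890 + 2595·1297 + 3473·362 = 0 + 202500 + 1744470 + 3365715 + 1257226 = 6569911
Σ Rᵢ = 0 + 26 + 218 + 419 + 157 = 820
N̂ = 6569911 / 820 ≈ 8012.1 → 8012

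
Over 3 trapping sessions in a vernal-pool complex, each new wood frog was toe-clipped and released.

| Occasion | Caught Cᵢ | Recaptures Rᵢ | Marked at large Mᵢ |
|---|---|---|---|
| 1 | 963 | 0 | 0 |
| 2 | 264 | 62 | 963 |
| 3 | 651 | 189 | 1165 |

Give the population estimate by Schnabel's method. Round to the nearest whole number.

N ≈ 4034

Σ MᵢCᵢ = 0·963 + 963·264 + 1165·651 = 0 + 254232 + 758415 = 1012647
Σ Rᵢ = 0 + 62 + 189 = 251
N̂ = 1012647 / 251 ≈ 4034.45 → 4034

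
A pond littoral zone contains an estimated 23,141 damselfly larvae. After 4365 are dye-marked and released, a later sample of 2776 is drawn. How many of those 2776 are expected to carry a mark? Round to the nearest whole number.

expected recaptures ≈ 524

The marked fraction of the population is 4365/23141, so in a sample of 2776 expect C·(M/N) marked.
E[R] = 4365 × 2776 / 23141 = 12117240 / 23141 ≈ 523.6 → 524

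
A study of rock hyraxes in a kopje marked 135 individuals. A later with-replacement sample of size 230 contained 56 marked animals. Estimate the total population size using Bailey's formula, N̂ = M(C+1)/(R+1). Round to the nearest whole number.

N ≈ 547

N̂ = 135·(230+1)/(56+1) = 135·231/57 = 31185/57 ≈ 547.1 → 547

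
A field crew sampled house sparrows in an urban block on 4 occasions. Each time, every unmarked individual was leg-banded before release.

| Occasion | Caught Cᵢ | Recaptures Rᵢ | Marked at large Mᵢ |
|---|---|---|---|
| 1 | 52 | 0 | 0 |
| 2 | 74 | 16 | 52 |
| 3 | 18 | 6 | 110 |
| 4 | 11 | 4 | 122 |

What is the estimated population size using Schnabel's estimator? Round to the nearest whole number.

Σ MᵢCᵢ = 0·52 + 52·74 + 110·18 + 122·11 = 0 + 3848 + 1980 + 1342 = 7170
Σ Rᵢ = 0 + 16 + 6 + 4 = 26
N̂ = 7170 / 26 ≈ 275.8 → 276

N ≈ 276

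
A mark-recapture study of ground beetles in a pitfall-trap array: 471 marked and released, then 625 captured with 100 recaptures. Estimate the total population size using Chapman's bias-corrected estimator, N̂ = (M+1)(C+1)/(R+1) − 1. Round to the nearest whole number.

N̂ = (471+1)(625+1)/(100+1) − 1 = 472·626/101 − 1
= 295472/101 − 1 ≈ 2925.47 − 1 ≈ 2924.47 → 2924

N ≈ 2924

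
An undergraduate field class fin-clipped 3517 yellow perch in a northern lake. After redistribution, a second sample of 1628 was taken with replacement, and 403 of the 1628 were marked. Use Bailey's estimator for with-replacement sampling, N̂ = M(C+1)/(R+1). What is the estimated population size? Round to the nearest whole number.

N̂ = 3517·(1628+1)/(403+1) = 3517·1629/404 = 5729193/404 ≈ 14181.2 → 14181

N ≈ 14,181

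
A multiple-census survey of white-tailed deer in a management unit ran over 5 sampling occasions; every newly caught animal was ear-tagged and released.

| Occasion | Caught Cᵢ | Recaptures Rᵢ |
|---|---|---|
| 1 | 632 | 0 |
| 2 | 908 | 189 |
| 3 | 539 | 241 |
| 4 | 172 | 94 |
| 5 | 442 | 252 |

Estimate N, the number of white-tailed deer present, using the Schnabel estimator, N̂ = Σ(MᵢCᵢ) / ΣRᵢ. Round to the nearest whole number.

Marked at large before each occasion: Mᵢ = Σⱼ<ᵢ (Cⱼ − Rⱼ) → M1=0, M2=632, M3=1351, M4=1649, M5=1727
Σ MᵢCᵢ = 0·632 + 632·908 + 1351·539 + 1649·172 + 1727·442 = 0 + 573856 + 728189 + 283628 + 763334 = 2349007
Σ Rᵢ = 0 + 189 + 241 + 94 + 252 = 776
N̂ = 2349007 / 776 ≈ 3027.1 → 3027

N ≈ 3027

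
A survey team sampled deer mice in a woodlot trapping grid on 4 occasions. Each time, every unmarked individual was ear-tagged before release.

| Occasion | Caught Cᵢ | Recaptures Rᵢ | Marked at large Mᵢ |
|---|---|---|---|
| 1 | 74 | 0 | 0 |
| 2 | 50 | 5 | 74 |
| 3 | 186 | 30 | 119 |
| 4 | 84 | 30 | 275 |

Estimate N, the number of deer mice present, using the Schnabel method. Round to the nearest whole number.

N ≈ 753

Σ MᵢCᵢ = 0·74 + 74·50 + 119·186 + 275·84 = 0 + 3700 + 22134 + 23100 = 48934
Σ Rᵢ = 0 + 5 + 30 + 30 = 65
N̂ = 48934 / 65 ≈ 752.8 → 753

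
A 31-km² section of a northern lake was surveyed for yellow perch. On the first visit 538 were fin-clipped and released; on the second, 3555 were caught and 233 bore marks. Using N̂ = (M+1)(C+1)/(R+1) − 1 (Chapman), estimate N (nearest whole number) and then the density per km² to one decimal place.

N̂ = 539·3556/234 − 1 = 1916684/234 − 1 ≈ 8190.0 → 8190
Density = N̂ / area = 8190 / 31 ≈ 264.19 → 264.2 per km²

density ≈ 264.2 yellow perch per km²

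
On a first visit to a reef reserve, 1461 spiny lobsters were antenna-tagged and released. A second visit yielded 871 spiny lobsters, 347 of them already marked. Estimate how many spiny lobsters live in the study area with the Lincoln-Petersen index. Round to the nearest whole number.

N ≈ 3667

The marked fraction in the recapture sample should equal the marked fraction in the population: 347/871 = 1461/N.
N = (1461 × 871) / 347 = 1272531 / 347 ≈ 3667.2 → 3667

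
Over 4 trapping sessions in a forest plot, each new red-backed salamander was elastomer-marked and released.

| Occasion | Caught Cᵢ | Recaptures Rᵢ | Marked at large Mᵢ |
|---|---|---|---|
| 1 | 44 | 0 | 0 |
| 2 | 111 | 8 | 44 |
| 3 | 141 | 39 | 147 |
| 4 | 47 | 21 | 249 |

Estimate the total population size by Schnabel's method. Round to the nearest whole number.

Σ MᵢCᵢ = 0·44 + 44·111 + 147·141 + 249·47 = 0 + 4884 + 20727 + 11703 = 37314
Σ Rᵢ = 0 + 8 + 39 + 21 = 68
N̂ = 37314 / 68 ≈ 548.7 → 549

N ≈ 549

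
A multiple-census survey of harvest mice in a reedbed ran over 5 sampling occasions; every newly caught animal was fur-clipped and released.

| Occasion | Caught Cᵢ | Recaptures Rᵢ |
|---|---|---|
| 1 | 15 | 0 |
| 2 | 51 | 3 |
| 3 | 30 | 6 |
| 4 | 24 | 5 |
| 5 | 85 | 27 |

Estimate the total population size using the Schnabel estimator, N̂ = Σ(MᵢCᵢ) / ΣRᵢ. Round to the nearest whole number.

N ≈ 335

Marked at large before each occasion: Mᵢ = Σⱼ<ᵢ (Cⱼ − Rⱼ) → M1=0, M2=15, M3=63, M4=87, M5=106
Σ MᵢCᵢ = 0·15 + 15·51 + 63·30 + 87·24 + 106·85 = 0 + 765 + 1890 + 2088 + 9010 = 13753
Σ Rᵢ = 0 + 3 + 6 + 5 + 27 = 41
N̂ = 13753 / 41 ≈ 335.4 → 335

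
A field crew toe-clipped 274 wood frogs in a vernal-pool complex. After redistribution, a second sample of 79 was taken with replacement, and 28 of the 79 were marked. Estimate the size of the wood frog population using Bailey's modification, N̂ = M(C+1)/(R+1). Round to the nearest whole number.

N ≈ 756

N̂ = 274·(79+1)/(28+1) = 274·80/29 = 21920/29 ≈ 755.9 → 756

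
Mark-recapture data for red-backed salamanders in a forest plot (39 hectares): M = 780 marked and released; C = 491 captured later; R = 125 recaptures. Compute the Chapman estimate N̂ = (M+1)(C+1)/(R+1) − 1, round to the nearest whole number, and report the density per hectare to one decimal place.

N̂ = 781·492/126 − 1 = 384252/126 − 1 ≈ 3048.6 → 3049
Density = N̂ / area = 3049 / 39 ≈ 78.18 → 78.2 per hectare

density ≈ 78.2 red-backed salamanders per hectare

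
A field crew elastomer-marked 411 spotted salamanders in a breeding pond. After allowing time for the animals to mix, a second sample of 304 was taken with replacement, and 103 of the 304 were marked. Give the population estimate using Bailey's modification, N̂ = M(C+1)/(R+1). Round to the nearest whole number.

N̂ = 411·(304+1)/(103+1) = 411·305/104 = 125355/104 ≈ 1205.3 → 1205

N ≈ 1205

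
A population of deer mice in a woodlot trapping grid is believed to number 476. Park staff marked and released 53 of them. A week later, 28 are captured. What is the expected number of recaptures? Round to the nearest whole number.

The marked fraction of the population is 53/476, so in a sample of 28 expect C·(M/N) marked.
E[R] = 53 × 28 / 476 = 1484 / 476 ≈ 3.1 → 3

expected recaptures ≈ 3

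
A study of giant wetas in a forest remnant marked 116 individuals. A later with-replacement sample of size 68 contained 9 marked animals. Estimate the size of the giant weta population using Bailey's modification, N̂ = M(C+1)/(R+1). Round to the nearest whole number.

N ≈ 800

N̂ = 116·(68+1)/(9+1) = 116·69/10 = 8004/10 ≈ 800.4 → 800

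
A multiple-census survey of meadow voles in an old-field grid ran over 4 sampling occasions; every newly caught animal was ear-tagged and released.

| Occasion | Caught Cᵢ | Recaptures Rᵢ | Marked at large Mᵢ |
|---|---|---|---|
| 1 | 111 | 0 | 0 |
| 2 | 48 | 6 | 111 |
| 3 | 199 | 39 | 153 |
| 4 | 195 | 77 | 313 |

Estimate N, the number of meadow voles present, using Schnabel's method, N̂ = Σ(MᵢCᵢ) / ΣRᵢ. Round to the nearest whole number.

N ≈ 794

Σ MᵢCᵢ = 0·111 + 111·48 + 153·199 + 313·195 = 0 + 5328 + 30447 + 61035 = 96810
Σ Rᵢ = 0 + 6 + 39 + 77 = 122
N̂ = 96810 / 122 ≈ 793.5 → 794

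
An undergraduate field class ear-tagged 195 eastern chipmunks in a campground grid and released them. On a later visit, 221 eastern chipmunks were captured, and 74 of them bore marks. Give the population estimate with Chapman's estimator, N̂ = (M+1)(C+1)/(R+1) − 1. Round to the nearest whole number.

N ≈ 579

N̂ = (195+1)(221+1)/(74+1) − 1 = 196·222/75 − 1
= 43512/75 − 1 ≈ 580.2 − 1 ≈ 579.2 → 579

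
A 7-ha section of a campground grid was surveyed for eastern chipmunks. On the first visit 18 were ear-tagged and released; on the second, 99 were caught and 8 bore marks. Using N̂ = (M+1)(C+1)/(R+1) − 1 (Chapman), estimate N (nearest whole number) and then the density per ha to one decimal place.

N̂ = 19·100/9 − 1 = 1900/9 − 1 ≈ 210.1 → 210
Density = N̂ / area = 210 / 7 = 30.0 per ha

density ≈ 30.0 eastern chipmunks per ha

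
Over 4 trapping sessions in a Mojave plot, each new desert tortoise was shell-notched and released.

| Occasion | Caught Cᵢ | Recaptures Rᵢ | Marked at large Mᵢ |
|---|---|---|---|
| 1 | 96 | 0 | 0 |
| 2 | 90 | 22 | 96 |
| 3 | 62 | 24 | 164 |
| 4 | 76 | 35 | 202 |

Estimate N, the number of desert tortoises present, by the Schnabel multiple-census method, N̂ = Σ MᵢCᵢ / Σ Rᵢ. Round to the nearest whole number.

Σ MᵢCᵢ = 0·96 + 96·90 + 164·62 + 202·76 = 0 + 8640 + 10168 + 15352 = 34160
Σ Rᵢ = 0 + 22 + 24 + 35 = 81
N̂ = 34160 / 81 ≈ 421.7 → 422

N ≈ 422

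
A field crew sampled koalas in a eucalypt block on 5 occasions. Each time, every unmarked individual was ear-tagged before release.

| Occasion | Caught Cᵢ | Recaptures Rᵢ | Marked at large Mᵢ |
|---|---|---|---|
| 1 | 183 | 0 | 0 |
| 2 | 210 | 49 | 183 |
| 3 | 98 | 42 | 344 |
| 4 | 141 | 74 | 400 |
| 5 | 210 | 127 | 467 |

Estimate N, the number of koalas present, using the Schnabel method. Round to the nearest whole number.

N ≈ 776

Σ MᵢCᵢ = 0·183 + 183·210 + 344·98 + 400·141 + 467·210 = 0 + 38430 + 33712 + 56400 + 98070 = 226612
Σ Rᵢ = 0 + 49 + 42 + 74 + 127 = 292
N̂ = 226612 / 292 ≈ 776.1 → 776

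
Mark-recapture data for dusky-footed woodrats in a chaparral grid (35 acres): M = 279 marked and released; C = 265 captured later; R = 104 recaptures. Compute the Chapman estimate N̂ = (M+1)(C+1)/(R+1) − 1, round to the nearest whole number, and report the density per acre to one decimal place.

N̂ = 280·266/105 − 1 = 74480/105 − 1 ≈ 708.3 → 708
Density = N̂ / area = 708 / 35 ≈ 20.23 → 20.2 per acre

density ≈ 20.2 dusky-footed woodrats per acre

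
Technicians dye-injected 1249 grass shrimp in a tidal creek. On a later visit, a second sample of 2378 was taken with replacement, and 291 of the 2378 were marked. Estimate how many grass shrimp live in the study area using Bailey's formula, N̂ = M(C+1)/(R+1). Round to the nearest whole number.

N̂ = 1249·(2378+1)/(291+1) = 1249·2379/292 = 2971371/292 ≈ 10175.9 → 10176

N ≈ 10,176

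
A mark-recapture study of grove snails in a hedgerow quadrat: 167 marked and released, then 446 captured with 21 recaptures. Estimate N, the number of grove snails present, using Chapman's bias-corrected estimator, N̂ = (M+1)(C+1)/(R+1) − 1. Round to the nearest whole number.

N̂ = (167+1)(446+1)/(21+1) − 1 = 168·447/22 − 1
= 75096/22 − 1 ≈ 3413.45 − 1 ≈ 3412.45 → 3412

N ≈ 3412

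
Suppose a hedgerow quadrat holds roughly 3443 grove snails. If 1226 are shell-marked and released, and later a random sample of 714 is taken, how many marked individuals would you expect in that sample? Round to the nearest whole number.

The marked fraction of the population is 1226/3443, so in a sample of 714 expect C·(M/N) marked.
E[R] = 1226 × 714 / 3443 = 875364 / 3443 ≈ 254.2 → 254

expected recaptures ≈ 254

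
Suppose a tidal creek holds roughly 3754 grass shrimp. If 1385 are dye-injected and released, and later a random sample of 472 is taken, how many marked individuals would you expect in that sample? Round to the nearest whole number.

expected recaptures ≈ 174

The marked fraction of the population is 1385/3754, so in a sample of 472 expect C·(M/N) marked.
E[R] = 1385 × 472 / 3754 = 653720 / 3754 ≈ 174.1 → 174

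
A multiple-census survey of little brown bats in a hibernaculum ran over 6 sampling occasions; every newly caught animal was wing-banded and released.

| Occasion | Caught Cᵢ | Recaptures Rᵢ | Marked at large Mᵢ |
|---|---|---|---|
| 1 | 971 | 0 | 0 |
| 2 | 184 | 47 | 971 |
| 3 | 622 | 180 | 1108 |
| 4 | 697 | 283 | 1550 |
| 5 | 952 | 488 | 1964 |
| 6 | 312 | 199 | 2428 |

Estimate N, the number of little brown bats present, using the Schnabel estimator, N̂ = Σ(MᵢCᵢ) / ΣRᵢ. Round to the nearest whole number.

Σ MᵢCᵢ = 0·971 + 971·184 + 1108·622 + 1550·697 + 1964·952 + 2428·312 = 0 + 178664 + 689176 + 1080350 + 1869728 + 757536 = 4575454
Σ Rᵢ = 0 + 47 + 180 + 283 + 488 + 199 = 1197
N̂ = 4575454 / 1197 ≈ 3822.4 → 3822

N ≈ 3822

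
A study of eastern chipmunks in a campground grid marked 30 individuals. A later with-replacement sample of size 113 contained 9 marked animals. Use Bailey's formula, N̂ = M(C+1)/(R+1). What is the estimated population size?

N̂ = 30·(113+1)/(9+1) = 30·114/10 = 3420/10 = 342

N = 342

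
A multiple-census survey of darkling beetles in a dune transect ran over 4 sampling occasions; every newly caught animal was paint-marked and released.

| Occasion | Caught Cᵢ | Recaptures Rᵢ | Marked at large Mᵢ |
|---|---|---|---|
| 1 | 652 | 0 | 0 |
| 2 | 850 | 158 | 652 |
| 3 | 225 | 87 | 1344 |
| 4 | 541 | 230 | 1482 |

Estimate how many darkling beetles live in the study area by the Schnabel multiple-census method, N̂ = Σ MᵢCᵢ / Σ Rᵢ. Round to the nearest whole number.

Σ MᵢCᵢ = 0·652 + 652·850 + 1344·225 + 1482·541 = 0 + 554200 + 302400 + 801762 = 1658362
Σ Rᵢ = 0 + 158 + 87 + 230 = 475
N̂ = 1658362 / 475 ≈ 3491.3 → 3491

N ≈ 3491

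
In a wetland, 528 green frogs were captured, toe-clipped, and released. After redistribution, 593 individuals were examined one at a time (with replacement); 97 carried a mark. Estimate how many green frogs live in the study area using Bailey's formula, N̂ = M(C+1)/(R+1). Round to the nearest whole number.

N̂ = 528·(593+1)/(97+1) = 528·594/98 = 313632/98 ≈ 3200.3 → 3200

N ≈ 3200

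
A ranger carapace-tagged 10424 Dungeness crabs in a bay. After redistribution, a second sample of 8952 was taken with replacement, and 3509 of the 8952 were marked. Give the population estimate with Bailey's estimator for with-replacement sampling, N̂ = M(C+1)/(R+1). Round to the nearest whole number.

N̂ = 10424·(8952+1)/(3509+1) = 10424·8953/3510 = 93326072/3510 ≈ 26588.6 → 26589

N ≈ 26,589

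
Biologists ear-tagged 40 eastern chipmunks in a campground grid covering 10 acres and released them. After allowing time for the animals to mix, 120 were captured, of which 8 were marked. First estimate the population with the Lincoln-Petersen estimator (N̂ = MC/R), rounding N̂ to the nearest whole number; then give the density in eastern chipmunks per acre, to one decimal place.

density ≈ 60.0 eastern chipmunks per acre

N̂ = 40·120/8 = 4800/8 = 600
Density = N̂ / area = 600 / 10 = 60.0 per acre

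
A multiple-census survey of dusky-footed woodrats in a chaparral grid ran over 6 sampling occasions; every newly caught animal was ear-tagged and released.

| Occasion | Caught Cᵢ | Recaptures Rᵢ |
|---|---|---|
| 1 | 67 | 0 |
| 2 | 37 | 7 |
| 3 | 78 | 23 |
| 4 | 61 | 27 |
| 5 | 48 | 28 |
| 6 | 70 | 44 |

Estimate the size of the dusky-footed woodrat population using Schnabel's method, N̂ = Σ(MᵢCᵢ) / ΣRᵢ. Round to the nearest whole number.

N ≈ 331

Marked at large before each occasion: Mᵢ = Σⱼ<ᵢ (Cⱼ − Rⱼ) → M1=0, M2=67, M3=97, M4=152, M5=186, M6=206
Σ MᵢCᵢ = 0·67 + 67·37 + 97·78 + 152·61 + 186·48 + 206·70 = 0 + 2479 + 7566 + 9272 + 8928 + 14420 = 42665
Σ Rᵢ = 0 + 7 + 23 + 27 + 28 + 44 = 129
N̂ = 42665 / 129 ≈ 330.7 → 331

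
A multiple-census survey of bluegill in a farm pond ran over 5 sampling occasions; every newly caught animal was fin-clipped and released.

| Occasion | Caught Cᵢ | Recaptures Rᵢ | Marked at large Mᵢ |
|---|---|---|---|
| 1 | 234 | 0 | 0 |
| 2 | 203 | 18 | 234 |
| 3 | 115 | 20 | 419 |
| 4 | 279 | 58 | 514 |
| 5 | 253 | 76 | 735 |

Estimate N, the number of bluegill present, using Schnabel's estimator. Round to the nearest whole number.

Σ MᵢCᵢ = 0·234 + 234·203 + 419·115 + 514·279 + 735·253 = 0 + 47502 + 48185 + 143406 + 185955 = 425048
Σ Rᵢ = 0 + 18 + 20 + 58 + 76 = 172
N̂ = 425048 / 172 ≈ 2471.2 → 2471

N ≈ 2471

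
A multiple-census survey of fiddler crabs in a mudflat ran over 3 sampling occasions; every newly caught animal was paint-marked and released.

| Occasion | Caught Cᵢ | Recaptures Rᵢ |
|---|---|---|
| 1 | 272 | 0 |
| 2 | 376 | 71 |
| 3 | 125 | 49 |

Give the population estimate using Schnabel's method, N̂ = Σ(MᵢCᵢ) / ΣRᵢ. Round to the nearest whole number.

N ≈ 1453

Marked at large before each occasion: Mᵢ = Σⱼ<ᵢ (Cⱼ − Rⱼ) → M1=0, M2=272, M3=577
Σ MᵢCᵢ = 0·272 + 272·376 + 577·125 = 0 + 102272 + 72125 = 174397
Σ Rᵢ = 0 + 71 + 49 = 120
N̂ = 174397 / 120 ≈ 1453.3 → 1453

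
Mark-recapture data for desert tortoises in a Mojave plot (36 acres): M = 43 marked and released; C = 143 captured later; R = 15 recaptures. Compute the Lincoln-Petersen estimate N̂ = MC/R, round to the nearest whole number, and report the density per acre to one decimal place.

N̂ = 43·143/15 = 6149/15 ≈ 409.9 → 410
Density = N̂ / area = 410 / 36 ≈ 11.39 → 11.4 per acre

density ≈ 11.4 desert tortoises per acre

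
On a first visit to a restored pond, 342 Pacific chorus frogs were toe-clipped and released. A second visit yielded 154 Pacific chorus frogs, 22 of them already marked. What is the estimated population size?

N = (342 × 154) / 22 = 52668 / 22 = 2394

N = 2394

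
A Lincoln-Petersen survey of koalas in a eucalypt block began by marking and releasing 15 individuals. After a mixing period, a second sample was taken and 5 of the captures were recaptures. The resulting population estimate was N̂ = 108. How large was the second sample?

From N = M·C/R: C = N·R / M = 108·5 / 15 = 540 / 15 = 36.

C = 36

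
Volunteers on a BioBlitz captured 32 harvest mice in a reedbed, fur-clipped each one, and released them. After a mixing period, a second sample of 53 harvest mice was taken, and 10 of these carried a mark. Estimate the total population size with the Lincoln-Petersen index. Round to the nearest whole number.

N = (32 × 53) / 10 = 1696 / 10 ≈ 169.6 → 170

N ≈ 170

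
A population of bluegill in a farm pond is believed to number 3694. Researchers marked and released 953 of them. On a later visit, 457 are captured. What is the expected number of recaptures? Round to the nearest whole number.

Expected recaptures E[R] = M·C / N.
E[R] = 953 × 457 / 3694 = 435521 / 3694 ≈ 117.9 → 118

expected recaptures ≈ 118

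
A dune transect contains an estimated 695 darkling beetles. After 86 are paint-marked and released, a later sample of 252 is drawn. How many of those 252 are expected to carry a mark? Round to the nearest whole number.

Expected recaptures E[R] = M·C / N.
E[R] = 86 × 252 / 695 = 21672 / 695 ≈ 31.2 → 31

expected recaptures ≈ 31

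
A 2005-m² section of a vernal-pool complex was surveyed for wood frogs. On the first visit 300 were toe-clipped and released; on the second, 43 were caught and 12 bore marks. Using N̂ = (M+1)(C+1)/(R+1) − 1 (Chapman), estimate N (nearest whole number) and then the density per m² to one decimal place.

density ≈ 0.5 wood frogs per m²

N̂ = 301·44/13 − 1 = 13244/13 − 1 ≈ 1017.8 → 1018
Density = N̂ / area = 1018 / 2005 ≈ 0.51 → 0.5 per m²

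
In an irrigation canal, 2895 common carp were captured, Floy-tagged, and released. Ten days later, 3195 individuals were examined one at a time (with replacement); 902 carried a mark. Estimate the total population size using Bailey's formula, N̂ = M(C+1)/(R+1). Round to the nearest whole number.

N ≈ 10,246

N̂ = 2895·(3195+1)/(902+1) = 2895·3196/903 = 9252420/903 ≈ 10246.3 → 10246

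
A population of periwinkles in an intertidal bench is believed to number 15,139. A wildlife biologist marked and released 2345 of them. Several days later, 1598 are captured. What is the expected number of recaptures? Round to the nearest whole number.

The marked fraction of the population is 2345/15139, so in a sample of 1598 expect C·(M/N) marked.
E[R] = 2345 × 1598 / 15139 = 3747310 / 15139 ≈ 247.5 → 248

expected recaptures ≈ 248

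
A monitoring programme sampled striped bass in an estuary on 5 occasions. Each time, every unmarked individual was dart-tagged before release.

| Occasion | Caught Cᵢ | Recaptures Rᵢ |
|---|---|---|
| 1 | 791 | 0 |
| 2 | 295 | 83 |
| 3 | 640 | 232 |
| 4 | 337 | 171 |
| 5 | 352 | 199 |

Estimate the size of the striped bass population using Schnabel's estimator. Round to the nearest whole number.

N ≈ 2782

Marked at large before each occasion: Mᵢ = Σⱼ<ᵢ (Cⱼ − Rⱼ) → M1=0, M2=791, M3=1003, M4=1411, M5=1577
Σ MᵢCᵢ = 0·791 + 791·295 + 1003·640 + 1411·337 + 1577·352 = 0 + 233345 + 641920 + 475507 + 555104 = 1905876
Σ Rᵢ = 0 + 83 + 232 + 171 + 199 = 685
N̂ = 1905876 / 685 ≈ 2782.3 → 2782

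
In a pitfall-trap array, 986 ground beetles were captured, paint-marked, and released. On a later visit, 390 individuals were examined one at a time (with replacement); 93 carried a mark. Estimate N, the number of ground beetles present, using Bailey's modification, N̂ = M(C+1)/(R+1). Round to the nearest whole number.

N ≈ 4101

N̂ = 986·(390+1)/(93+1) = 986·391/94 = 385526/94 ≈ 4101.3 → 4101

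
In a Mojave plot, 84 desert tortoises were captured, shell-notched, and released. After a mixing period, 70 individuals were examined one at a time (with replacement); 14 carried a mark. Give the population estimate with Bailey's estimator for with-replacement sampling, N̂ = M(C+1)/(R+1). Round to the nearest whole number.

N ≈ 398

N̂ = 84·(70+1)/(14+1) = 84·71/15 = 5964/15 ≈ 397.6 → 398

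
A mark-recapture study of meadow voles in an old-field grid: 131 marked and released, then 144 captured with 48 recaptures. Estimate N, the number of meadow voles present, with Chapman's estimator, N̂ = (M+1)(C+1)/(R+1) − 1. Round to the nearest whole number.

N̂ = (131+1)(144+1)/(48+1) − 1 = 132·145/49 − 1
= 19140/49 − 1 ≈ 390.6 − 1 ≈ 389.6 → 390

N ≈ 390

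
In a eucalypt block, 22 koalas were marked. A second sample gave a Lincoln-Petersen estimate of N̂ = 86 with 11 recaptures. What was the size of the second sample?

From N = M·C/R: C = N·R / M = 86·11 / 22 = 946 / 22 = 43.

C = 43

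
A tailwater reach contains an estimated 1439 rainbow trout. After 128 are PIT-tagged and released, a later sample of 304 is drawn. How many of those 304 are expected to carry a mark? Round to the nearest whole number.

expected recaptures ≈ 27

The marked fraction of the population is 128/1439, so in a sample of 304 expect C·(M/N) marked.
E[R] = 128 × 304 / 1439 = 38912 / 1439 ≈ 27.0 → 27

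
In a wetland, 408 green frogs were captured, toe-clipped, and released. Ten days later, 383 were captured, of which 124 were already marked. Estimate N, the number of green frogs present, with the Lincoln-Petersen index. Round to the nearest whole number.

N ≈ 1260

If marked individuals mix randomly, R/C ≈ M/N, giving N ≈ M·C/R.
N = (408 × 383) / 124 = 156264 / 124 ≈ 1260.2 → 1260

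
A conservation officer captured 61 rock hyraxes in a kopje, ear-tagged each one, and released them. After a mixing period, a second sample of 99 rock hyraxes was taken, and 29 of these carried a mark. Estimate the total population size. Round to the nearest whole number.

N = (61 × 99) / 29 = 6039 / 29 ≈ 208.2 → 208

N ≈ 208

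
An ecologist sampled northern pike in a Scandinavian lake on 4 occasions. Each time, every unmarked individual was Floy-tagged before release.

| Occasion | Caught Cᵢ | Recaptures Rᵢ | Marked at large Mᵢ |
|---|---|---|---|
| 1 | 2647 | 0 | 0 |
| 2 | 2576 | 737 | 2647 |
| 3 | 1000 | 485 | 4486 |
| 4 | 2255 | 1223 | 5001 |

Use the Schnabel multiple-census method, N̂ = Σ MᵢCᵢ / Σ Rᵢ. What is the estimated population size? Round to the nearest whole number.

N ≈ 9236

Σ MᵢCᵢ = 0·2647 + 2647·2576 + 4486·1000 + 5001·2255 = 0 + 6818672 + 4486000 + 11277255 = 22581927
Σ Rᵢ = 0 + 737 + 485 + 1223 = 2445
N̂ = 22581927 / 2445 ≈ 9236.0 → 9236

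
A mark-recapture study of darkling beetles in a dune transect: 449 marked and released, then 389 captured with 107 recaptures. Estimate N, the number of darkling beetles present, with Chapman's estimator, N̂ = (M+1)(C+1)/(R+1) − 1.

N = 1624

N̂ = (449+1)(389+1)/(107+1) − 1 = 450·390/108 − 1
= 175500/108 − 1 = 1625 − 1 = 1624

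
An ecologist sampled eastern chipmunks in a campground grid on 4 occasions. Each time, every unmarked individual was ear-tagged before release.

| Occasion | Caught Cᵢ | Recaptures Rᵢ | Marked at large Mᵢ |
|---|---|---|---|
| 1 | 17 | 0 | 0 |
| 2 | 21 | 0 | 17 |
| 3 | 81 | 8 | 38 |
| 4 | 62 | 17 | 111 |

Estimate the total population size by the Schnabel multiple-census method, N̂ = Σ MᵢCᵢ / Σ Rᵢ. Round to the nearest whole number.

Σ MᵢCᵢ = 0·17 + 17·21 + 38·81 + 111·62 = 0 + 357 + 3078 + 6882 = 10317
Σ Rᵢ = 0 + 0 + 8 + 17 = 25
N̂ = 10317 / 25 ≈ 412.7 → 413

N ≈ 413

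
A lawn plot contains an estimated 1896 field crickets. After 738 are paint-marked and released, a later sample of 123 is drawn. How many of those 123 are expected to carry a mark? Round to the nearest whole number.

Expected recaptures E[R] = M·C / N.
E[R] = 738 × 123 / 1896 = 90774 / 1896 ≈ 47.9 → 48

expected recaptures ≈ 48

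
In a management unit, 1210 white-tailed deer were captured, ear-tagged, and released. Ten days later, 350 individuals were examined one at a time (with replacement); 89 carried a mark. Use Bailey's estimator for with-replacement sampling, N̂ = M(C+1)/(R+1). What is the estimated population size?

N = 4719

N̂ = 1210·(350+1)/(89+1) = 1210·351/90 = 424710/90 = 4719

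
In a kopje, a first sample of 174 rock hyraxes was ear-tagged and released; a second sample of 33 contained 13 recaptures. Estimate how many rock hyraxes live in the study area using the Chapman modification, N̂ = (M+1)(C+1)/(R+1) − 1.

N̂ = (174+1)(33+1)/(13+1) − 1 = 175·34/14 − 1
= 5950/14 − 1 = 425 − 1 = 424

N = 424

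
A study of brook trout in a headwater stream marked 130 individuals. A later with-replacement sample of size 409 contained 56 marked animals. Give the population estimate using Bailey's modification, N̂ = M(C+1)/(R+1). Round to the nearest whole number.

N ≈ 935

N̂ = 130·(409+1)/(56+1) = 130·410/57 = 53300/57 ≈ 935.1 → 935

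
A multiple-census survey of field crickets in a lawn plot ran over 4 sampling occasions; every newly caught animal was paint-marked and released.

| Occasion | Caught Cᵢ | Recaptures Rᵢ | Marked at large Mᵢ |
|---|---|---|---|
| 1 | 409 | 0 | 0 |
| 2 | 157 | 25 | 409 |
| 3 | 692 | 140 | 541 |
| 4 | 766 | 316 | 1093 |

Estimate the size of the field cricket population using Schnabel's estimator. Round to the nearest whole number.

N ≈ 2652

Σ MᵢCᵢ = 0·409 + 409·157 + 541·692 + 1093·766 = 0 + 64213 + 374372 + 837238 = 1275823
Σ Rᵢ = 0 + 25 + 140 + 316 = 481
N̂ = 1275823 / 481 ≈ 2652.4 → 2652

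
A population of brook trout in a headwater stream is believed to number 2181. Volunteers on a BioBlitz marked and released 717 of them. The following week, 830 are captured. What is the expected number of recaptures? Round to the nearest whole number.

Expected recaptures E[R] = M·C / N.
E[R] = 717 × 830 / 2181 = 595110 / 2181 ≈ 272.9 → 273

expected recaptures ≈ 273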